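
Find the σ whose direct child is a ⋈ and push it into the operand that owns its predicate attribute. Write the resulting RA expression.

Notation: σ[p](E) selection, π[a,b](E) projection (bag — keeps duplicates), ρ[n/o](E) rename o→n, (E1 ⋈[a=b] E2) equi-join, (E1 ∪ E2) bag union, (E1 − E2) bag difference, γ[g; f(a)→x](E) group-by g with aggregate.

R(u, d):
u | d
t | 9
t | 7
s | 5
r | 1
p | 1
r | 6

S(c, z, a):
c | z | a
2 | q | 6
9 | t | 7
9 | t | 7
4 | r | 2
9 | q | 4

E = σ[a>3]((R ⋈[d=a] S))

σ filters on a, owned by the right side.
E' = (R ⋈[d=a] σ[a>3](S))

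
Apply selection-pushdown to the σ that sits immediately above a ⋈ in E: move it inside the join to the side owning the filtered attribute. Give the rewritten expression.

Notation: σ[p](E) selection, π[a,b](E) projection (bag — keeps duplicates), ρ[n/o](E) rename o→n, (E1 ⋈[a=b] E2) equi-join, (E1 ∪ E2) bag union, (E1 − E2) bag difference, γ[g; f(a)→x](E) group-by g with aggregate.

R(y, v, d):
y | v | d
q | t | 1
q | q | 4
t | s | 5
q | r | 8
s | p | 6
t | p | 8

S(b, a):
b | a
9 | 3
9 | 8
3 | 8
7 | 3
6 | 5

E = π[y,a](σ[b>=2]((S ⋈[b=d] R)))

σ filters on b, owned by the left side.
E' = π[y,a]((σ[b>=2](S) ⋈[b=d] R))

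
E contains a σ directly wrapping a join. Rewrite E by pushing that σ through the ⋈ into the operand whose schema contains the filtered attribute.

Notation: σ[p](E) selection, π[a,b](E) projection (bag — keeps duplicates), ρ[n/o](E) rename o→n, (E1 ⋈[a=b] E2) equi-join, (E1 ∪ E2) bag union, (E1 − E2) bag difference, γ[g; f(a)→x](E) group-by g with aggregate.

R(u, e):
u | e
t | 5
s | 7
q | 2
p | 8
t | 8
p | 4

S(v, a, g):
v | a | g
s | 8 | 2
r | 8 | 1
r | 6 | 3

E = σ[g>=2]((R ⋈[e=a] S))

σ filters on g, owned by the right side.
E' = (R ⋈[e=a] σ[g>=2](S))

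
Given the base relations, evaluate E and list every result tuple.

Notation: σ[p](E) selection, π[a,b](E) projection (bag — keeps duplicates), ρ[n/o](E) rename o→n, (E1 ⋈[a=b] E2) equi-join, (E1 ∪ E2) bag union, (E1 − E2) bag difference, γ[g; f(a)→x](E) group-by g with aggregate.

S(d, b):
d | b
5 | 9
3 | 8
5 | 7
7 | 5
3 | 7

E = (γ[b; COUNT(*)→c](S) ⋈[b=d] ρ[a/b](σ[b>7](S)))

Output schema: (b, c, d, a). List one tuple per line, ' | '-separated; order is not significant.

Subexpression sizes:
  S → 5
  γ[b; COUNT(*)→c](S) → 4
  S → 5
  σ[b>7](S) → 2
  ρ[a/b](σ[b>7](S)) → 2
  (γ[b; COUNT(*)→c](S) ⋈[b=d] ρ[a/b](σ[b>7](S))) → 1

== RESULT ==
b | c | d | a
5 | 1 | 5 | 9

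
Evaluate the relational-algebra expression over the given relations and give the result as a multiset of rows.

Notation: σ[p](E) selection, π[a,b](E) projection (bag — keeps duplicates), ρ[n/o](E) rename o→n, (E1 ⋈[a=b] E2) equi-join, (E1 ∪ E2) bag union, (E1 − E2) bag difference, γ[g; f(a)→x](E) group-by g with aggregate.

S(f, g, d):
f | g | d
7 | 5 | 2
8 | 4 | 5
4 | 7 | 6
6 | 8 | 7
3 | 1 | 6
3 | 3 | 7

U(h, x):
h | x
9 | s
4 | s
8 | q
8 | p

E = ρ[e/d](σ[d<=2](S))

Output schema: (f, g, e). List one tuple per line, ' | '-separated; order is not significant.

Subexpression sizes:
  S → 6
  σ[d<=2](S) → 1
  ρ[e/d](σ[d<=2](S)) → 1

== RESULT ==
f | g | e
7 | 5 | 2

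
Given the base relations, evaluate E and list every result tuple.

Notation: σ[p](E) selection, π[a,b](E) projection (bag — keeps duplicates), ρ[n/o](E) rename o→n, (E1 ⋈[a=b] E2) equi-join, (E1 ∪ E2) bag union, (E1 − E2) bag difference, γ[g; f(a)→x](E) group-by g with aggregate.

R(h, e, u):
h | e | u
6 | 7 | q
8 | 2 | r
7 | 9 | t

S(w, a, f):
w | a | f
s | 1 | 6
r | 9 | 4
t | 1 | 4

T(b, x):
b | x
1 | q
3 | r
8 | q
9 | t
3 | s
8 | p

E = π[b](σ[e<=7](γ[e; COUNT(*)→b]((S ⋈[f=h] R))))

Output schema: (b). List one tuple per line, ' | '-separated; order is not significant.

Per-node cardinality:
  S → 3
  R → 3
  (S ⋈[f=h] R) → 1
  γ[e; COUNT(*)→b]((S ⋈[f=h] R)) → 1
  σ[e<=7](γ[e; COUNT(*)→b]((S ⋈[f=h] R))) → 1
  π[b](σ[e<=7](γ[e; COUNT(*)→b]((S ⋈[f=h] R)))) → 1

== RESULT ==
b
1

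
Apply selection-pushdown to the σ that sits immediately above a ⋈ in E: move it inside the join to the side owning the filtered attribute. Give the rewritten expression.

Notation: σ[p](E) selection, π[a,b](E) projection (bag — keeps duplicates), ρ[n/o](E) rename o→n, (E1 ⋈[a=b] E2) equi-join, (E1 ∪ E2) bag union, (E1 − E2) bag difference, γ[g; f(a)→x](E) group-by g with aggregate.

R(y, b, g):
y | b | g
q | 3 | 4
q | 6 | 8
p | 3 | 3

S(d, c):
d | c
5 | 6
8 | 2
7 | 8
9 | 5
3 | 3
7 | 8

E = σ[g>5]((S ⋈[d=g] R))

σ filters on g, owned by the right side.
E' = (S ⋈[d=g] σ[g>5](R))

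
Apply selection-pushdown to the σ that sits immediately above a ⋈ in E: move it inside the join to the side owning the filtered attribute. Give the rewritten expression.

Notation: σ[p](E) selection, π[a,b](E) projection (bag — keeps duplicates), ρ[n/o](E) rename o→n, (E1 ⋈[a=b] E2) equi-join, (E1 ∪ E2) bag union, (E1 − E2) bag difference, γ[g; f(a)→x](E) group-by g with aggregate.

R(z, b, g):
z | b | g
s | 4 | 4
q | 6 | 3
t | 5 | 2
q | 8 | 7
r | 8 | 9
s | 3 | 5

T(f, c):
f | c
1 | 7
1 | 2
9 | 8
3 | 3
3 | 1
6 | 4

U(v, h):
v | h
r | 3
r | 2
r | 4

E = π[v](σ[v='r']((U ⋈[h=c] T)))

σ filters on v, owned by the left side.
E' = π[v]((σ[v='r'](U) ⋈[h=c] T))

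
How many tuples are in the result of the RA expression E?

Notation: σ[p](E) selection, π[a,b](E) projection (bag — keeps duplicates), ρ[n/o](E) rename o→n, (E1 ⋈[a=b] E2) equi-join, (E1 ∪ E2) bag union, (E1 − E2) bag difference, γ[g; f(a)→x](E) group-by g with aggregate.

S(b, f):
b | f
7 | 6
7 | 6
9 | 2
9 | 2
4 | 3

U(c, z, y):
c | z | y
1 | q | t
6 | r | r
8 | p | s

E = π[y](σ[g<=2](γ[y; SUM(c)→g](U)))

Subexpression sizes:
  U → 3
  γ[y; SUM(c)→g](U) → 3
  σ[g<=2](γ[y; SUM(c)→g](U)) → 1
  π[y](σ[g<=2](γ[y; SUM(c)→g](U))) → 1

|E| = 1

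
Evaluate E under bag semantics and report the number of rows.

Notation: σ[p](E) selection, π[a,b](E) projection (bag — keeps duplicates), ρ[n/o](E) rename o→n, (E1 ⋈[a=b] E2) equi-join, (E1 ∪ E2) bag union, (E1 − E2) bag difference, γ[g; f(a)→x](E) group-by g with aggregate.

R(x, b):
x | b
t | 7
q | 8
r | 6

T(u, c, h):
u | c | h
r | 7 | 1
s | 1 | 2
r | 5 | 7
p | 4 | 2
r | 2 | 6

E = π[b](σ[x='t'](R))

Per-node cardinality:
  R → 3
  σ[x='t'](R) → 1
  π[b](σ[x='t'](R)) → 1

|E| = 1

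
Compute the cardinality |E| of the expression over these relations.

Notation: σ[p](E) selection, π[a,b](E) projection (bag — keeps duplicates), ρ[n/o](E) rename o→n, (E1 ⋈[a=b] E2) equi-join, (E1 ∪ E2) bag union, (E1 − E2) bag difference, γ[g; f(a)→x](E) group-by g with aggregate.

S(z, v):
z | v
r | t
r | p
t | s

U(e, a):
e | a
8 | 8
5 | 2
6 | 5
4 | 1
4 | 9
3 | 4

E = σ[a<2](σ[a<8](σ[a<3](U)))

Subexpression sizes:
  U → 6
  σ[a<3](U) → 2
  σ[a<8](σ[a<3](U)) → 2
  σ[a<2](σ[a<8](σ[a<3](U))) → 1

|E| = 1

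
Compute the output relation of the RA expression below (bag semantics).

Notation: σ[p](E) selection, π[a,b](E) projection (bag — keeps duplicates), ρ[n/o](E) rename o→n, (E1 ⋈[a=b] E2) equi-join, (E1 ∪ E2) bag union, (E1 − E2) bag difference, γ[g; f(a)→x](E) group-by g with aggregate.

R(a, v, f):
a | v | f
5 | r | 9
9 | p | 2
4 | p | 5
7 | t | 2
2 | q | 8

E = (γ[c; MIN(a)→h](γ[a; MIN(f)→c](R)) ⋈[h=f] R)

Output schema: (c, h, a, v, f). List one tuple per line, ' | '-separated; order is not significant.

Stepwise |·|:
  R → 5
  γ[a; MIN(f)→c](R) → 5
  γ[c; MIN(a)→h](γ[a; MIN(f)→c](R)) → 4
  R → 5
  (γ[c; MIN(a)→h](γ[a; MIN(f)→c](R)) ⋈[h=f] R) → 3

== RESULT ==
c | h | a | v | f
8 | 2 | 7 | t | 2
8 | 2 | 9 | p | 2
9 | 5 | 4 | p | 5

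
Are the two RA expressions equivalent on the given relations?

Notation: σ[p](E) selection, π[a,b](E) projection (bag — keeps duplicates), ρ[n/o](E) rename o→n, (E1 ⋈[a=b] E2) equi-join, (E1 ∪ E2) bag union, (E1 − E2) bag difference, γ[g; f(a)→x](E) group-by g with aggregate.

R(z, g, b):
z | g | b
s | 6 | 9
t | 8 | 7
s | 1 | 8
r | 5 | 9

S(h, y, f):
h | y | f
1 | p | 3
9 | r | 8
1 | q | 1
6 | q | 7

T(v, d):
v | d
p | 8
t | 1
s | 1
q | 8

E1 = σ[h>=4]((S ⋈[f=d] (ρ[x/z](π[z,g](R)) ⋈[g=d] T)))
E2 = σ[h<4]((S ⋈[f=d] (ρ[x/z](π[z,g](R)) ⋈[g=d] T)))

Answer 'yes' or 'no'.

E1 subexpression sizes:
  S → 4
  R → 4
  π[z,g](R) → 4
  ρ[x/z](π[z,g](R)) → 4
  T → 4
  (ρ[x/z](π[z,g](R)) ⋈[g=d] T) → 4
  (S ⋈[f=d] (ρ[x/z](π[z,g](R)) ⋈[g=d] T)) → 4
  σ[h>=4]((S ⋈[f=d] (ρ[x/z](π[z,g](R)) ⋈[g=d] T))) → 2
E2 subexpression sizes:
  S → 4
  R → 4
  π[z,g](R) → 4
  ρ[x/z](π[z,g](R)) → 4
  T → 4
  (ρ[x/z](π[z,g](R)) ⋈[g=d] T) → 4
  (S ⋈[f=d] (ρ[x/z](π[z,g](R)) ⋈[g=d] T)) → 4
  σ[h<4]((S ⋈[f=d] (ρ[x/z](π[z,g](R)) ⋈[g=d] T))) → 2

E1 result:
h | y | f | x | g | v | d
9 | r | 8 | t | 8 | p | 8
9 | r | 8 | t | 8 | q | 8
E2 result:
h | y | f | x | g | v | d
1 | q | 1 | s | 1 | s | 1
1 | q | 1 | s | 1 | t | 1
Witness: (1, 'q', 1, 's', 1, 's', 1) appears 0× in E1 but 1× in E2.

no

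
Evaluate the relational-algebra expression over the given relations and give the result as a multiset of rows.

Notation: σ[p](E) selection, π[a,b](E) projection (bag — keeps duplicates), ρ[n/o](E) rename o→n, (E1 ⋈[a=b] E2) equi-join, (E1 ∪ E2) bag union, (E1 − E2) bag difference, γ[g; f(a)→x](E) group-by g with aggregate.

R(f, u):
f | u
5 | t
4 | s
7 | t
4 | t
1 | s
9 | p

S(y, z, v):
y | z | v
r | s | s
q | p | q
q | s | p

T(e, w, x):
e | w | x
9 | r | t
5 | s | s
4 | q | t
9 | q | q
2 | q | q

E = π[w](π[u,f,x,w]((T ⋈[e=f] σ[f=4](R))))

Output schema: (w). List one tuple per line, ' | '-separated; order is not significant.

Stepwise |·|:
  T → 5
  R → 6
  σ[f=4](R) → 2
  (T ⋈[e=f] σ[f=4](R)) → 2
  π[u,f,x,w]((T ⋈[e=f] σ[f=4](R))) → 2
  π[w](π[u,f,x,w]((T ⋈[e=f] σ[f=4](R)))) → 2

== RESULT ==
w
q
q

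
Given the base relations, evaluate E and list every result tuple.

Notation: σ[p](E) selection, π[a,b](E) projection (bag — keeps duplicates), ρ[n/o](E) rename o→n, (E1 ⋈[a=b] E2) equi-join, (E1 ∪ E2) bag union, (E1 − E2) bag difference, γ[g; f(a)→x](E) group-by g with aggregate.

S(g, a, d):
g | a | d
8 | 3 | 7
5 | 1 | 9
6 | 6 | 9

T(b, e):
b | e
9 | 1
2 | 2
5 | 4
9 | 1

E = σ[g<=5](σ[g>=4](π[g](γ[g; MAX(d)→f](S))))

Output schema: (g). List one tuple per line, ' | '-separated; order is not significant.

Stepwise |·|:
  S → 3
  γ[g; MAX(d)→f](S) → 3
  π[g](γ[g; MAX(d)→f](S)) → 3
  σ[g>=4](π[g](γ[g; MAX(d)→f](S))) → 3
  σ[g<=5](σ[g>=4](π[g](γ[g; MAX(d)→f](S)))) → 1

== RESULT ==
g
5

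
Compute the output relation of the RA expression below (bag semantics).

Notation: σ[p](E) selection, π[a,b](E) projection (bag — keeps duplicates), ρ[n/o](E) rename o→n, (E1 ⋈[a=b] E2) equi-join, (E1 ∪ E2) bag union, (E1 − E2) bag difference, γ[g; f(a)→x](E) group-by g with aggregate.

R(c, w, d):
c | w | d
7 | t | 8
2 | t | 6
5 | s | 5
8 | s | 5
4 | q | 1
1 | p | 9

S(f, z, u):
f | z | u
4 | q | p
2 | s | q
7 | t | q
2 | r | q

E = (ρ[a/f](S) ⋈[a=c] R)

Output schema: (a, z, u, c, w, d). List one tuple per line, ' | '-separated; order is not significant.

Stepwise |·|:
  S → 4
  ρ[a/f](S) → 4
  R → 6
  (ρ[a/f](S) ⋈[a=c] R) → 4

== RESULT ==
a | z | u | c | w | d
2 | r | q | 2 | t | 6
2 | s | q | 2 | t | 6
4 | q | p | 4 | q | 1
7 | t | q | 7 | t | 8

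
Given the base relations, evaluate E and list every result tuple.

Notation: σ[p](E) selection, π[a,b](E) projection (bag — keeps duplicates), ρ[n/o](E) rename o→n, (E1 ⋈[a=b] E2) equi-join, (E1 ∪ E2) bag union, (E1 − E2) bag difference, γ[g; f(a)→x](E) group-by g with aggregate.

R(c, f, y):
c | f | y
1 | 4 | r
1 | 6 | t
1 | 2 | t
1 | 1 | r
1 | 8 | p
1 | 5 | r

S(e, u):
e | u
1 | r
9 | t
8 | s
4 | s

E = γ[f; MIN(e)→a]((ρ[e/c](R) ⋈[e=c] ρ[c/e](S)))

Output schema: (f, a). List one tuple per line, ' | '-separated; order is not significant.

Subexpression sizes:
  R → 6
  ρ[e/c](R) → 6
  S → 4
  ρ[c/e](S) → 4
  (ρ[e/c](R) ⋈[e=c] ρ[c/e](S)) → 6
  γ[f; MIN(e)→a]((ρ[e/c](R) ⋈[e=c] ρ[c/e](S))) → 6

== RESULT ==
f | a
1 | 1
2 | 1
4 | 1
5 | 1
6 | 1
8 | 1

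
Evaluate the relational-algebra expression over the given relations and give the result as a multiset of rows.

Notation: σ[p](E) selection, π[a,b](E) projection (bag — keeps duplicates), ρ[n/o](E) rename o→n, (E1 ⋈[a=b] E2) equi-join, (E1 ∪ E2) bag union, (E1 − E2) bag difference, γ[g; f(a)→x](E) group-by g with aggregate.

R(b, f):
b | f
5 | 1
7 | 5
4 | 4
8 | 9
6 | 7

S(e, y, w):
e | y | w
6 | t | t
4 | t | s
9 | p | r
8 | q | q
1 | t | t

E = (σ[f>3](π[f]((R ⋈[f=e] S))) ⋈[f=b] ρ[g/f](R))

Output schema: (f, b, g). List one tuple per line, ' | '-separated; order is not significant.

Subexpression sizes:
  R → 5
  S → 5
  (R ⋈[f=e] S) → 3
  π[f]((R ⋈[f=e] S)) → 3
  σ[f>3](π[f]((R ⋈[f=e] S))) → 2
  R → 5
  ρ[g/f](R) → 5
  (σ[f>3](π[f]((R ⋈[f=e] S))) ⋈[f=b] ρ[g/f](R)) → 1

== RESULT ==
f | b | g
4 | 4 | 4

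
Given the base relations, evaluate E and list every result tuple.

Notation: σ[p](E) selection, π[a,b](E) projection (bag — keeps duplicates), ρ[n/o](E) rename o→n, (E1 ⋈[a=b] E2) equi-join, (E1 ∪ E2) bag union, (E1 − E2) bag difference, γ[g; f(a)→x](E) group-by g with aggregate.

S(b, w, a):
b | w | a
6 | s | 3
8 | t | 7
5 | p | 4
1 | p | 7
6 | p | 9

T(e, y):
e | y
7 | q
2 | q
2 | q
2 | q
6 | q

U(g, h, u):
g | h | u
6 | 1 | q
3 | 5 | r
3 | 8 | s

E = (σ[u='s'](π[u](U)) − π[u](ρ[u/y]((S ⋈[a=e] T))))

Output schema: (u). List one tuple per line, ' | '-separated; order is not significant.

Subexpression sizes:
  U → 3
  π[u](U) → 3
  σ[u='s'](π[u](U)) → 1
  S → 5
  T → 5
  (S ⋈[a=e] T) → 2
  ρ[u/y]((S ⋈[a=e] T)) → 2
  π[u](ρ[u/y]((S ⋈[a=e] T))) → 2
  (σ[u='s'](π[u](U)) − π[u](ρ[u/y]((S ⋈[a=e] T)))) → 1

== RESULT ==
u
s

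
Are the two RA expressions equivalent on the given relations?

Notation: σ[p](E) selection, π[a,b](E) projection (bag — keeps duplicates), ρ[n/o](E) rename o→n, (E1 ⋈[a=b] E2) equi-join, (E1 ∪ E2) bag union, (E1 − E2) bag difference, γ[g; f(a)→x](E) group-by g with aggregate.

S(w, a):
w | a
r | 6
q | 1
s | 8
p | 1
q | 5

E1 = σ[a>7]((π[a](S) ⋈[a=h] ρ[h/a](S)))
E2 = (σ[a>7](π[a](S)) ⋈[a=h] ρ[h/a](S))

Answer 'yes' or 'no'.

E1 row counts bottom-up:
  S → 5
  π[a](S) → 5
  S → 5
  ρ[h/a](S) → 5
  (π[a](S) ⋈[a=h] ρ[h/a](S)) → 7
  σ[a>7]((π[a](S) ⋈[a=h] ρ[h/a](S))) → 1
E2 row counts bottom-up:
  S → 5
  π[a](S) → 5
  σ[a>7](π[a](S)) → 1
  S → 5
  ρ[h/a](S) → 5
  (σ[a>7](π[a](S)) ⋈[a=h] ρ[h/a](S)) → 1

E1 and E2 produce the same multiset:
a | w | h
8 | s | 8

yes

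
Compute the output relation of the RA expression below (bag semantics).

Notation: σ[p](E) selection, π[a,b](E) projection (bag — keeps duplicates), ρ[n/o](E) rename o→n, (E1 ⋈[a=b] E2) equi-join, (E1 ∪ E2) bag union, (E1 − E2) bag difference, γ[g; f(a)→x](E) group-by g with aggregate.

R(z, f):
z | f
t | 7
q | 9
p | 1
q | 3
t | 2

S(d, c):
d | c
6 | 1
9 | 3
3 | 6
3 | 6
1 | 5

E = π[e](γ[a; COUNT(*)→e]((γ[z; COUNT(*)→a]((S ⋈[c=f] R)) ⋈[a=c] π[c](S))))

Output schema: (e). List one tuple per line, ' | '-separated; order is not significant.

Row counts bottom-up:
  S → 5
  R → 5
  (S ⋈[c=f] R) → 2
  γ[z; COUNT(*)→a]((S ⋈[c=f] R)) → 2
  S → 5
  π[c](S) → 5
  (γ[z; COUNT(*)→a]((S ⋈[c=f] R)) ⋈[a=c] π[c](S)) → 2
  γ[a; COUNT(*)→e]((γ[z; COUNT(*)→a]((S ⋈[c=f] R)) ⋈[a=c] π[c](S))) → 1
  π[e](γ[a; COUNT(*)→e]((γ[z; COUNT(*)→a]((S ⋈[c=f] R)) ⋈[a=c] π[c](S)))) → 1

== RESULT ==
e
2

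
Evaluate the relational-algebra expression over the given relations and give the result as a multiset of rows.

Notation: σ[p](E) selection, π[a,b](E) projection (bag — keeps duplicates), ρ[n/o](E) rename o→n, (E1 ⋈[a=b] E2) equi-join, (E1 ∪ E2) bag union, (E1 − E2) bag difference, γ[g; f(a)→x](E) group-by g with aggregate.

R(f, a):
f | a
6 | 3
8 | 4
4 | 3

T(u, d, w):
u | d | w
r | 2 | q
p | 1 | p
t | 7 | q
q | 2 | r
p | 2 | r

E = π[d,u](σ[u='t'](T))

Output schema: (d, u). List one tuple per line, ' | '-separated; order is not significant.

Stepwise |·|:
  T → 5
  σ[u='t'](T) → 1
  π[d,u](σ[u='t'](T)) → 1

== RESULT ==
d | u
7 | t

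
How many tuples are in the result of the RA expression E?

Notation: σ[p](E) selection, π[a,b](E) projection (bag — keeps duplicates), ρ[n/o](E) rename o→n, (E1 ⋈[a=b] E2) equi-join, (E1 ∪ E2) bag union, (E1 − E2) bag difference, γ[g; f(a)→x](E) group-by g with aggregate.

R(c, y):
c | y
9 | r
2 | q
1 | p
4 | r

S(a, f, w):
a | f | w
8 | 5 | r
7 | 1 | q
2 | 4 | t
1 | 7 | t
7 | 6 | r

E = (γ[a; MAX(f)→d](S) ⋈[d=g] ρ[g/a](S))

Stepwise |·|:
  S → 5
  γ[a; MAX(f)→d](S) → 4
  S → 5
  ρ[g/a](S) → 5
  (γ[a; MAX(f)→d](S) ⋈[d=g] ρ[g/a](S)) → 2

|E| = 2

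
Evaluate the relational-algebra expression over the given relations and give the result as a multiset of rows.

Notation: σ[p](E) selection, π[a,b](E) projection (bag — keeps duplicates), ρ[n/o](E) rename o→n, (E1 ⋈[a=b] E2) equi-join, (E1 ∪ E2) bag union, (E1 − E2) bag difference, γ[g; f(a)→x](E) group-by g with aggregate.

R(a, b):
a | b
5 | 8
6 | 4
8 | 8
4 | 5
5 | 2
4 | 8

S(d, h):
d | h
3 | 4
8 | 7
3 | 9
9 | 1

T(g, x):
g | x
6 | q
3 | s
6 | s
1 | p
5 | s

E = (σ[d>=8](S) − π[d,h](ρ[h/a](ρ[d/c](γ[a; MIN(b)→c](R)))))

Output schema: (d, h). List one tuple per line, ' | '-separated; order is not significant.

Subexpression sizes:
  S → 4
  σ[d>=8](S) → 2
  R → 6
  γ[a; MIN(b)→c](R) → 4
  ρ[d/c](γ[a; MIN(b)→c](R)) → 4
  ρ[h/a](ρ[d/c](γ[a; MIN(b)→c](R))) → 4
  π[d,h](ρ[h/a](ρ[d/c](γ[a; MIN(b)→c](R)))) → 4
  (σ[d>=8](S) − π[d,h](ρ[h/a](ρ[d/c](γ[a; MIN(b)→c](R))))) → 2

== RESULT ==
d | h
8 | 7
9 | 1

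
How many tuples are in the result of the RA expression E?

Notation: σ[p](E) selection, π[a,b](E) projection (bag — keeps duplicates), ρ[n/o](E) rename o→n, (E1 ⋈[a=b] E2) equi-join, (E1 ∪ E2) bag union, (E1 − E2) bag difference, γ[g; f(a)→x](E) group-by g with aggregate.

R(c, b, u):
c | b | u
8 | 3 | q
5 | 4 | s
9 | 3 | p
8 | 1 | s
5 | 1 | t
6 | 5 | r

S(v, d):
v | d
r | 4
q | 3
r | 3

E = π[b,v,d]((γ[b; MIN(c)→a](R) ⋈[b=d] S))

Row counts bottom-up:
  R → 6
  γ[b; MIN(c)→a](R) → 4
  S → 3
  (γ[b; MIN(c)→a](R) ⋈[b=d] S) → 3
  π[b,v,d]((γ[b; MIN(c)→a](R) ⋈[b=d] S)) → 3

|E| = 3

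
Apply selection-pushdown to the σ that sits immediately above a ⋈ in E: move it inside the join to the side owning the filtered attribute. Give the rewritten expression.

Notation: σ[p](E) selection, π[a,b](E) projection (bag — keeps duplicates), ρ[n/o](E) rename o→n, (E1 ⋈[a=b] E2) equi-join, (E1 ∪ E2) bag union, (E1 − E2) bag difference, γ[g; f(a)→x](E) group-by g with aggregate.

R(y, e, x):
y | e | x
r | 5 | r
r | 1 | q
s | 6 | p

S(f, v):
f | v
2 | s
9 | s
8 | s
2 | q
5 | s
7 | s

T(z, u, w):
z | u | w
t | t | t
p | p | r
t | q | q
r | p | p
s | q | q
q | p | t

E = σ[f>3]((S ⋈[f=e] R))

σ filters on f, owned by the left side.
E' = (σ[f>3](S) ⋈[f=e] R)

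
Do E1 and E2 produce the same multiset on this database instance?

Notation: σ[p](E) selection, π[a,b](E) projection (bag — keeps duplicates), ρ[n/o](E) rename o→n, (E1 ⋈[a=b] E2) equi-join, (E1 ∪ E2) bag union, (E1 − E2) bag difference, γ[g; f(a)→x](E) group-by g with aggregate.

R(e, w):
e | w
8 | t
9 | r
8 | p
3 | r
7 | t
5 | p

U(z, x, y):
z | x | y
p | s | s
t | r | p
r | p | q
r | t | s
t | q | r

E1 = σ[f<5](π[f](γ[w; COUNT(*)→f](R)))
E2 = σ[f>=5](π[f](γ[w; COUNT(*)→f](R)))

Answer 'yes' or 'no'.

E1 subexpression sizes:
  R → 6
  γ[w; COUNT(*)→f](R) → 3
  π[f](γ[w; COUNT(*)→f](R)) → 3
  σ[f<5](π[f](γ[w; COUNT(*)→f](R))) → 3
E2 subexpression sizes:
  R → 6
  γ[w; COUNT(*)→f](R) → 3
  π[f](γ[w; COUNT(*)→f](R)) → 3
  σ[f>=5](π[f](γ[w; COUNT(*)→f](R))) → 0

E1 result:
f
2
2
2
E2 result:
f
(0 rows)
Witness: (2,) appears 3× in E1 but 0× in E2.

no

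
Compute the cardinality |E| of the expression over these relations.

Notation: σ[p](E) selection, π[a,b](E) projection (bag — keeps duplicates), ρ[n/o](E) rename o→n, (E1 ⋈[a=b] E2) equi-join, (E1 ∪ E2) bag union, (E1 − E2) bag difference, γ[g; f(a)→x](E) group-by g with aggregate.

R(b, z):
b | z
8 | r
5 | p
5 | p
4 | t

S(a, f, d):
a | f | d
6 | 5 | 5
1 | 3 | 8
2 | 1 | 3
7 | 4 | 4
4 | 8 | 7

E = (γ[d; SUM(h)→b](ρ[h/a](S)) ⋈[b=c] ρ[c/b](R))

Per-node cardinality:
  S → 5
  ρ[h/a](S) → 5
  γ[d; SUM(h)→b](ρ[h/a](S)) → 5
  R → 4
  ρ[c/b](R) → 4
  (γ[d; SUM(h)→b](ρ[h/a](S)) ⋈[b=c] ρ[c/b](R)) → 1

|E| = 1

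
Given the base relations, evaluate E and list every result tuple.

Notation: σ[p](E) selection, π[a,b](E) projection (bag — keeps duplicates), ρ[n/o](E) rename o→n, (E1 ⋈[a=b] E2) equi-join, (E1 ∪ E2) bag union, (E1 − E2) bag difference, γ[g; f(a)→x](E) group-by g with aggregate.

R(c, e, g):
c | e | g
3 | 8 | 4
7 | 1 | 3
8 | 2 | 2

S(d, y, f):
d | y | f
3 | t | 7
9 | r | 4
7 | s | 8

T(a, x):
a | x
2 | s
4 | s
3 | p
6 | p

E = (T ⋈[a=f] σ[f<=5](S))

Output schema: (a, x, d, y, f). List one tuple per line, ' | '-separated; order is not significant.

Row counts bottom-up:
  T → 4
  S → 3
  σ[f<=5](S) → 1
  (T ⋈[a=f] σ[f<=5](S)) → 1

== RESULT ==
a | x | d | y | f
4 | s | 9 | r | 4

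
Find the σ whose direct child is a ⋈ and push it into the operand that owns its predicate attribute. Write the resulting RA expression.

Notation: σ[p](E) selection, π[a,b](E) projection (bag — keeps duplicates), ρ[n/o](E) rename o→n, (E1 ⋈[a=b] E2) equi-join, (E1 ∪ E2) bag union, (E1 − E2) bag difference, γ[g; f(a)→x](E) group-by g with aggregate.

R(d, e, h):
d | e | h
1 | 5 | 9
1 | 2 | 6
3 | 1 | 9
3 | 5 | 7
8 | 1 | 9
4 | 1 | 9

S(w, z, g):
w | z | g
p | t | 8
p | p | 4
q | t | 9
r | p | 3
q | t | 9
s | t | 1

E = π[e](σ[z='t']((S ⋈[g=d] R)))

σ filters on z, owned by the left side.
E' = π[e]((σ[z='t'](S) ⋈[g=d] R))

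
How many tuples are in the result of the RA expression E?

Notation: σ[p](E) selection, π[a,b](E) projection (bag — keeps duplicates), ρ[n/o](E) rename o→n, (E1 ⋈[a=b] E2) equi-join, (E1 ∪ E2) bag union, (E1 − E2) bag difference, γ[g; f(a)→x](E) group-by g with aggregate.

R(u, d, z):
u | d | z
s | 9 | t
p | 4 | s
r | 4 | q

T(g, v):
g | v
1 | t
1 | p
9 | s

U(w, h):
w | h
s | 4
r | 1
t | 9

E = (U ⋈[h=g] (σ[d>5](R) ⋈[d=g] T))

Per-node cardinality:
  U → 3
  R → 3
  σ[d>5](R) → 1
  T → 3
  (σ[d>5](R) ⋈[d=g] T) → 1
  (U ⋈[h=g] (σ[d>5](R) ⋈[d=g] T)) → 1

|E| = 1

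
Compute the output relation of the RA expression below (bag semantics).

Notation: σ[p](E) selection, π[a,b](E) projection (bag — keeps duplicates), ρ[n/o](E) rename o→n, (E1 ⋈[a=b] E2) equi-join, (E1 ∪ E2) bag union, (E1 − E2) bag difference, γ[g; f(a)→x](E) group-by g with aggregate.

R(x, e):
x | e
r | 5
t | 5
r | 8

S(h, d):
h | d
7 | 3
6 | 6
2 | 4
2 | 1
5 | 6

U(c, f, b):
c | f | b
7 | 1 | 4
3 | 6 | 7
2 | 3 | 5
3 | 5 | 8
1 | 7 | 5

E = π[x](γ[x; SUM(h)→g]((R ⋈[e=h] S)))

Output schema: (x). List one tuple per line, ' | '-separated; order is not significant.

Stepwise |·|:
  R → 3
  S → 5
  (R ⋈[e=h] S) → 2
  γ[x; SUM(h)→g]((R ⋈[e=h] S)) → 2
  π[x](γ[x; SUM(h)→g]((R ⋈[e=h] S))) → 2

== RESULT ==
x
r
t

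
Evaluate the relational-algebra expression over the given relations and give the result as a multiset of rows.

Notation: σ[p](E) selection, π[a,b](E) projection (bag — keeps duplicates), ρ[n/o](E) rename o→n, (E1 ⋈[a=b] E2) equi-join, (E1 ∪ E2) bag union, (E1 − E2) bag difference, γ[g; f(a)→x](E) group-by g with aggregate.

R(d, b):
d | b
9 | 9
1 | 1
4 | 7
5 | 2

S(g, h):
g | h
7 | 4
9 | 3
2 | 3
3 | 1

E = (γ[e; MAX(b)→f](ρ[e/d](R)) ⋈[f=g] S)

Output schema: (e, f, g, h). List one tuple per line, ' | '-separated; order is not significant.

Stepwise |·|:
  R → 4
  ρ[e/d](R) → 4
  γ[e; MAX(b)→f](ρ[e/d](R)) → 4
  S → 4
  (γ[e; MAX(b)→f](ρ[e/d](R)) ⋈[f=g] S) → 3

== RESULT ==
e | f | g | h
4 | 7 | 7 | 4
5 | 2 | 2 | 3
9 | 9 | 9 | 3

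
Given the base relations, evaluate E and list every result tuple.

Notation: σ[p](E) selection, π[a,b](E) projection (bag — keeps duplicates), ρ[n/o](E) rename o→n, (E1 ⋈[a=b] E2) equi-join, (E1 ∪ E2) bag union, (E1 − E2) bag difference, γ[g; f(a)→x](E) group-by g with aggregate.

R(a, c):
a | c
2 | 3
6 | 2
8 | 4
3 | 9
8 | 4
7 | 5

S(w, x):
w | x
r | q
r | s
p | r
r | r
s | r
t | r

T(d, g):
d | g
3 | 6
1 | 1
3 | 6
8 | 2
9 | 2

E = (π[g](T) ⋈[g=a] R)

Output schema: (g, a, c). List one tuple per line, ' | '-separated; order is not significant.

Row counts bottom-up:
  T → 5
  π[g](T) → 5
  R → 6
  (π[g](T) ⋈[g=a] R) → 4

== RESULT ==
g | a | c
2 | 2 | 3
2 | 2 | 3
6 | 6 | 2
6 | 6 | 2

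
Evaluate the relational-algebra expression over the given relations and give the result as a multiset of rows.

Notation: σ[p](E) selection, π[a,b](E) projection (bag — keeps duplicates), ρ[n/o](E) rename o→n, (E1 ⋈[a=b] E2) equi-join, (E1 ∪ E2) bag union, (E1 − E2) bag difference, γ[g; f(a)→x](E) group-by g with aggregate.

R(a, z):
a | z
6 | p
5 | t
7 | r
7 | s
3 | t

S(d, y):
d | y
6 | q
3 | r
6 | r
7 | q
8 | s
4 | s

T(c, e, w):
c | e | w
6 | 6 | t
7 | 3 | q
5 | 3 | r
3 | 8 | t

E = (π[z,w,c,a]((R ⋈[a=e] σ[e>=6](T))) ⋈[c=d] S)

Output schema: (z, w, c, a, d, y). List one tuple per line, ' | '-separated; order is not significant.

Stepwise |·|:
  R → 5
  T → 4
  σ[e>=6](T) → 2
  (R ⋈[a=e] σ[e>=6](T)) → 1
  π[z,w,c,a]((R ⋈[a=e] σ[e>=6](T))) → 1
  S → 6
  (π[z,w,c,a]((R ⋈[a=e] σ[e>=6](T))) ⋈[c=d] S) → 2

== RESULT ==
z | w | c | a | d | y
p | t | 6 | 6 | 6 | q
p | t | 6 | 6 | 6 | r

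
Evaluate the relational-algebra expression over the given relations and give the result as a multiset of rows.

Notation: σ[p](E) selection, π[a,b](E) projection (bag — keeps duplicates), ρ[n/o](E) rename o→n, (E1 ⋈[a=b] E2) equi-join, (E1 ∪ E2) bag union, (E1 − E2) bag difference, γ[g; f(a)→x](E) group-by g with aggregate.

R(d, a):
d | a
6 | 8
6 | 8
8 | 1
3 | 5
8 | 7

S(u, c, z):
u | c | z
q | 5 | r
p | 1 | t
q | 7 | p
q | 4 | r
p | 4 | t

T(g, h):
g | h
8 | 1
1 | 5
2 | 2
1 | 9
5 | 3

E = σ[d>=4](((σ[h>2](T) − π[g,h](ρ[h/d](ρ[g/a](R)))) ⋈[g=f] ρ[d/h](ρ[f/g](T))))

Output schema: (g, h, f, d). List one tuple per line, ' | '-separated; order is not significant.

Per-node cardinality:
  T → 5
  σ[h>2](T) → 3
  R → 5
  ρ[g/a](R) → 5
  ρ[h/d](ρ[g/a](R)) → 5
  π[g,h](ρ[h/d](ρ[g/a](R))) → 5
  (σ[h>2](T) − π[g,h](ρ[h/d](ρ[g/a](R)))) → 2
  T → 5
  ρ[f/g](T) → 5
  ρ[d/h](ρ[f/g](T)) → 5
  ((σ[h>2](T) − π[g,h](ρ[h/d](ρ[g/a](R)))) ⋈[g=f] ρ[d/h](ρ[f/g](T))) → 4
  σ[d>=4](((σ[h>2](T) − π[g,h](ρ[h/d](ρ[g/a](R)))) ⋈[g=f] ρ[d/h](ρ[f/g](T)))) → 4

== RESULT ==
g | h | f | d
1 | 5 | 1 | 5
1 | 5 | 1 | 9
1 | 9 | 1 | 5
1 | 9 | 1 | 9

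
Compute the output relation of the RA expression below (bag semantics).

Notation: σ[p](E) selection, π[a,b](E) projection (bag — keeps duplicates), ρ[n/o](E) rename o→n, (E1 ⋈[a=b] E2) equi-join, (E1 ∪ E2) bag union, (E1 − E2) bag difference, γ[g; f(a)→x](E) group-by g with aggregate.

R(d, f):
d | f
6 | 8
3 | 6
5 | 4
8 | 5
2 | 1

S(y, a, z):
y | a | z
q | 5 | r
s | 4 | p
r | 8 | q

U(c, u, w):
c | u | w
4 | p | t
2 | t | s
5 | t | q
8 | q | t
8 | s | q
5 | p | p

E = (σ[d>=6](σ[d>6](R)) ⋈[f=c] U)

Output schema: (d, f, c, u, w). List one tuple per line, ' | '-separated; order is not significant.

Per-node cardinality:
  R → 5
  σ[d>6](R) → 1
  σ[d>=6](σ[d>6](R)) → 1
  U → 6
  (σ[d>=6](σ[d>6](R)) ⋈[f=c] U) → 2

== RESULT ==
d | f | c | u | w
8 | 5 | 5 | p | p
8 | 5 | 5 | t | q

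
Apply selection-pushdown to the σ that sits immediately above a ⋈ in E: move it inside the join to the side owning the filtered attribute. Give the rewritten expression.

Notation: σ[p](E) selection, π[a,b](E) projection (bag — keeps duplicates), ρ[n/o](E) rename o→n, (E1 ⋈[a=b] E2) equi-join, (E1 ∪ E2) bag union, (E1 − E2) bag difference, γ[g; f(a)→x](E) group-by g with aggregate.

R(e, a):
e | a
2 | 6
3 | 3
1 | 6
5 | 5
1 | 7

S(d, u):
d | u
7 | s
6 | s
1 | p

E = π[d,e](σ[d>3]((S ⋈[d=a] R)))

σ filters on d, owned by the left side.
E' = π[d,e]((σ[d>3](S) ⋈[d=a] R))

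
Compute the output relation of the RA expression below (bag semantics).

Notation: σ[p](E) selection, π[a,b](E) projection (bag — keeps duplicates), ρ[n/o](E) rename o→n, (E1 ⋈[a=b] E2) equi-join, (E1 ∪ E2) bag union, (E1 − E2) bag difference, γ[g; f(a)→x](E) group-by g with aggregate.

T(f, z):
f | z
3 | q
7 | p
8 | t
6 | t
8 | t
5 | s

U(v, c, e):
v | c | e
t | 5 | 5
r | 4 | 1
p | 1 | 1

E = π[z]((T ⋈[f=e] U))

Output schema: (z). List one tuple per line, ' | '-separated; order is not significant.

Row counts bottom-up:
  T → 6
  U → 3
  (T ⋈[f=e] U) → 1
  π[z]((T ⋈[f=e] U)) → 1

== RESULT ==
z
s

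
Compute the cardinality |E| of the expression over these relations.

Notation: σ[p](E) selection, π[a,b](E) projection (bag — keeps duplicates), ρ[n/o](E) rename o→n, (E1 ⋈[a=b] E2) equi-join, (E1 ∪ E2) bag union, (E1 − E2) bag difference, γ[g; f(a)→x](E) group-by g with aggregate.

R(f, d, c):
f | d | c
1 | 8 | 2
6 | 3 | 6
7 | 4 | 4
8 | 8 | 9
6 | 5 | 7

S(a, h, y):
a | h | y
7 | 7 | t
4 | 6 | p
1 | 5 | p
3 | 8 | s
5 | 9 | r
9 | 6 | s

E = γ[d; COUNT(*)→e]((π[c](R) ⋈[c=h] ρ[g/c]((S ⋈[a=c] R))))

Per-node cardinality:
  R → 5
  π[c](R) → 5
  S → 6
  R → 5
  (S ⋈[a=c] R) → 3
  ρ[g/c]((S ⋈[a=c] R)) → 3
  (π[c](R) ⋈[c=h] ρ[g/c]((S ⋈[a=c] R))) → 3
  γ[d; COUNT(*)→e]((π[c](R) ⋈[c=h] ρ[g/c]((S ⋈[a=c] R)))) → 3

|E| = 3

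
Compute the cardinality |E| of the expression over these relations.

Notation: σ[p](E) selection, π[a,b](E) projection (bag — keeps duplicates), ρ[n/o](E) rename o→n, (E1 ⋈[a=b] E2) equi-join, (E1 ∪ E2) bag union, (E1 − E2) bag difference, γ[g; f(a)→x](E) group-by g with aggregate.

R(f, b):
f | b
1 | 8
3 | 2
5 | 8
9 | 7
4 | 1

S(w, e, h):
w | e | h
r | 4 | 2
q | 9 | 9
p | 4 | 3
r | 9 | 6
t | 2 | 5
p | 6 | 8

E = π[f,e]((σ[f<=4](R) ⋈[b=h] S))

Row counts bottom-up:
  R → 5
  σ[f<=4](R) → 3
  S → 6
  (σ[f<=4](R) ⋈[b=h] S) → 2
  π[f,e]((σ[f<=4](R) ⋈[b=h] S)) → 2

|E| = 2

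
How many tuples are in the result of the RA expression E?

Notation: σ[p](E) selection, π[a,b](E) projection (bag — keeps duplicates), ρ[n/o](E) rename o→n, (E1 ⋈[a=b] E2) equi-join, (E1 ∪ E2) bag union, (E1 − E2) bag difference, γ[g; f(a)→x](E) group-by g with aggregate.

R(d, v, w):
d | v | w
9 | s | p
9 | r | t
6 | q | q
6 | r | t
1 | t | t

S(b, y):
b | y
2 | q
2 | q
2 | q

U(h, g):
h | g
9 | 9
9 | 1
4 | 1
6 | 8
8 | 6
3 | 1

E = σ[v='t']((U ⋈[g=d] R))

Row counts bottom-up:
  U → 6
  R → 5
  (U ⋈[g=d] R) → 7
  σ[v='t']((U ⋈[g=d] R)) → 3

|E| = 3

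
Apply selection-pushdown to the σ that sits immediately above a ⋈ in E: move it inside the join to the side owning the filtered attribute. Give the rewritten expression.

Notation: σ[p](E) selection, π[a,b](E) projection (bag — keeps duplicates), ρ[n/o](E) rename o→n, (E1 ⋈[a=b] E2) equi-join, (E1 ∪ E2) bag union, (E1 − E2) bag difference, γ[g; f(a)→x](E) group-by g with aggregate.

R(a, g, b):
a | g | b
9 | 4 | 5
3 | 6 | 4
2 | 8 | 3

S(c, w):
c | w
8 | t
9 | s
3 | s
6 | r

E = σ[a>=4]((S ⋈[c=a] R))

σ filters on a, owned by the right side.
E' = (S ⋈[c=a] σ[a>=4](R))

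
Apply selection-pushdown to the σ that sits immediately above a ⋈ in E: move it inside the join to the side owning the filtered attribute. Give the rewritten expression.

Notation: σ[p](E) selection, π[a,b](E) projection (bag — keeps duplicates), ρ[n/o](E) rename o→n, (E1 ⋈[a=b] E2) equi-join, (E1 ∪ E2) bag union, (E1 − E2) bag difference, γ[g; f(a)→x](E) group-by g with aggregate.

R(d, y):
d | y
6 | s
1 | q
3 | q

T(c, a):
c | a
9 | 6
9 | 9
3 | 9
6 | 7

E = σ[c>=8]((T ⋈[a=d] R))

σ filters on c, owned by the left side.
E' = (σ[c>=8](T) ⋈[a=d] R)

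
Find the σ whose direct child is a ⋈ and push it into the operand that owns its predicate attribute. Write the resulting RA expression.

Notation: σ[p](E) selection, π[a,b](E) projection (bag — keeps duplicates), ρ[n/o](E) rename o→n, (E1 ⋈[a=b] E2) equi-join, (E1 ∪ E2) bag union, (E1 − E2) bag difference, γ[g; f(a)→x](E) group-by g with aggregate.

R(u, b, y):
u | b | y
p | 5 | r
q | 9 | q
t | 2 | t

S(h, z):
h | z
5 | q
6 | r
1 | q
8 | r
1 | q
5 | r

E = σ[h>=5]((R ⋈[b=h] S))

σ filters on h, owned by the right side.
E' = (R ⋈[b=h] σ[h>=5](S))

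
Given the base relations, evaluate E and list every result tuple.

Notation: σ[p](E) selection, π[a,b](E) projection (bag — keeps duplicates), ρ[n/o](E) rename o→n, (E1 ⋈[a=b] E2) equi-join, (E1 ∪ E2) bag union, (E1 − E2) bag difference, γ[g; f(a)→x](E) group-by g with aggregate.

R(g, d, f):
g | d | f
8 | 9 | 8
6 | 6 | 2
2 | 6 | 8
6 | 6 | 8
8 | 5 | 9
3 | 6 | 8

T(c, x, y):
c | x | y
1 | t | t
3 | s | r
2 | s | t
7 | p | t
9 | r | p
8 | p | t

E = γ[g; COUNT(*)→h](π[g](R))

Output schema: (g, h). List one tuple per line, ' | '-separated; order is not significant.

Row counts bottom-up:
  R → 6
  π[g](R) → 6
  γ[g; COUNT(*)→h](π[g](R)) → 4

== RESULT ==
g | h
2 | 1
3 | 1
6 | 2
8 | 2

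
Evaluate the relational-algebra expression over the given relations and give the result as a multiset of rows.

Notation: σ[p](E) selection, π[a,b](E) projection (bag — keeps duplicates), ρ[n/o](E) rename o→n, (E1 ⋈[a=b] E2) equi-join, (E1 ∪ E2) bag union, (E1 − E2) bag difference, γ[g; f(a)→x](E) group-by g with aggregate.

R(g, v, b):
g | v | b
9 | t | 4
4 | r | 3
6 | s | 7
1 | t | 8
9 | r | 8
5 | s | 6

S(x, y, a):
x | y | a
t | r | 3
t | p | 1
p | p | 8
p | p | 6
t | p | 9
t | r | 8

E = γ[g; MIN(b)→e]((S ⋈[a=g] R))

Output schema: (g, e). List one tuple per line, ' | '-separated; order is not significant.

Subexpression sizes:
  S → 6
  R → 6
  (S ⋈[a=g] R) → 4
  γ[g; MIN(b)→e]((S ⋈[a=g] R)) → 3

== RESULT ==
g | e
1 | 8
6 | 7
9 | 4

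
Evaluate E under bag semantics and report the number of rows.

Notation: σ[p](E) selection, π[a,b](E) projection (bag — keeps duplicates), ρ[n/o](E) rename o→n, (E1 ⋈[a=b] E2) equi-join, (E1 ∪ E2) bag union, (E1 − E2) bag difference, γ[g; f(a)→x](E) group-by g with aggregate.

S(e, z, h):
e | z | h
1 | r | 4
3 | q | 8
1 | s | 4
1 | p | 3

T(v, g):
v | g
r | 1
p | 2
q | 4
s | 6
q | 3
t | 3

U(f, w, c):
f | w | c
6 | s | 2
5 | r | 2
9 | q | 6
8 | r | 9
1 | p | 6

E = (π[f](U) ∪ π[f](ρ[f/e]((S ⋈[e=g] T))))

Per-node cardinality:
  U → 5
  π[f](U) → 5
  S → 4
  T → 6
  (S ⋈[e=g] T) → 5
  ρ[f/e]((S ⋈[e=g] T)) → 5
  π[f](ρ[f/e]((S ⋈[e=g] T))) → 5
  (π[f](U) ∪ π[f](ρ[f/e]((S ⋈[e=g] T)))) → 10

|E| = 10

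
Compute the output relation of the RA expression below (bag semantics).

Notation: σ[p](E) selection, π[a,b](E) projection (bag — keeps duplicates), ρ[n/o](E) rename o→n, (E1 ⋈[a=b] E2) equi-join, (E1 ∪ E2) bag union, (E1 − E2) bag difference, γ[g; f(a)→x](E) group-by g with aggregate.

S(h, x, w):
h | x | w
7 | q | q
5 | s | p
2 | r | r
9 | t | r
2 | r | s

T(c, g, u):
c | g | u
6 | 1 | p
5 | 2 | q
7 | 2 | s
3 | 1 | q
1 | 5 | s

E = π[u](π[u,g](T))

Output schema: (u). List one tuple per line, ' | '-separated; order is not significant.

Stepwise |·|:
  T → 5
  π[u,g](T) → 5
  π[u](π[u,g](T)) → 5

== RESULT ==
u
p
q
q
s
s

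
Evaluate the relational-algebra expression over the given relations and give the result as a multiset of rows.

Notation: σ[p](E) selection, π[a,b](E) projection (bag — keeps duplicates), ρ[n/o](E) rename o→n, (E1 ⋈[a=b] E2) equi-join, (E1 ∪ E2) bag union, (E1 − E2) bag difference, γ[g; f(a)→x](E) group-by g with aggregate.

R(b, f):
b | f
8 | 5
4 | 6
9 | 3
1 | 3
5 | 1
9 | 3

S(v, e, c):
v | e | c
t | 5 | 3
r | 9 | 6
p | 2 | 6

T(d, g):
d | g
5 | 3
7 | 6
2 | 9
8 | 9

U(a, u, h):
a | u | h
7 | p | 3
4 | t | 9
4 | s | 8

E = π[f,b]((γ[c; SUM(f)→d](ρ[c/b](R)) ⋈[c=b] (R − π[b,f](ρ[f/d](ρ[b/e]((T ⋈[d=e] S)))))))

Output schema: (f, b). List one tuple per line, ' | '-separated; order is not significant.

Per-node cardinality:
  R → 6
  ρ[c/b](R) → 6
  γ[c; SUM(f)→d](ρ[c/b](R)) → 5
  R → 6
  T → 4
  S → 3
  (T ⋈[d=e] S) → 2
  ρ[b/e]((T ⋈[d=e] S)) → 2
  ρ[f/d](ρ[b/e]((T ⋈[d=e] S))) → 2
  π[b,f](ρ[f/d](ρ[b/e]((T ⋈[d=e] S)))) → 2
  (R − π[b,f](ρ[f/d](ρ[b/e]((T ⋈[d=e] S))))) → 6
  (γ[c; SUM(f)→d](ρ[c/b](R)) ⋈[c=b] (R − π[b,f](ρ[f/d](ρ[b/e]((T ⋈[d=e] S)))))) → 6
  π[f,b]((γ[c; SUM(f)→d](ρ[c/b](R)) ⋈[c=b] (R − π[b,f](ρ[f/d](ρ[b/e]((T ⋈[d=e] S))))))) → 6

== RESULT ==
f | b
1 | 5
3 | 1
3 | 9
3 | 9
5 | 8
6 | 4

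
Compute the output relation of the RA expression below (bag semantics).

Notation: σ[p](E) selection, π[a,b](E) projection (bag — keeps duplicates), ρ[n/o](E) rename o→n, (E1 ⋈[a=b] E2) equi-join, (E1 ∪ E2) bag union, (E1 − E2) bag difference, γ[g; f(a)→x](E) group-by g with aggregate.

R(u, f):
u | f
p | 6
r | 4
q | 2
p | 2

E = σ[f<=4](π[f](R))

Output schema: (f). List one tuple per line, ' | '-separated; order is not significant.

Subexpression sizes:
  R → 4
  π[f](R) → 4
  σ[f<=4](π[f](R)) → 3

== RESULT ==
f
2
2
4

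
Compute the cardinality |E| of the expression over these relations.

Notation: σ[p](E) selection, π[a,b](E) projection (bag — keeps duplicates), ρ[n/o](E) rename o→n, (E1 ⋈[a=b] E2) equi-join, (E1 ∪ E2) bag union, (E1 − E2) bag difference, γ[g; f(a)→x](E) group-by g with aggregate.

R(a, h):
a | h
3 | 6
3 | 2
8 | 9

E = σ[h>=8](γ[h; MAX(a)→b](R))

Stepwise |·|:
  R → 3
  γ[h; MAX(a)→b](R) → 3
  σ[h>=8](γ[h; MAX(a)→b](R)) → 1

|E| = 1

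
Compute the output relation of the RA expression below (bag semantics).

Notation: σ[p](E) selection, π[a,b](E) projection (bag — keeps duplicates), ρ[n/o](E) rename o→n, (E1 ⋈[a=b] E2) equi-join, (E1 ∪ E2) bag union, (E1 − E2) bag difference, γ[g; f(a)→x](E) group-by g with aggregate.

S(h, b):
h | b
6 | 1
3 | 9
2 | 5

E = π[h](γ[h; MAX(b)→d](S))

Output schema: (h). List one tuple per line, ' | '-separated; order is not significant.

Stepwise |·|:
  S → 3
  γ[h; MAX(b)→d](S) → 3
  π[h](γ[h; MAX(b)→d](S)) → 3

== RESULT ==
h
2
3
6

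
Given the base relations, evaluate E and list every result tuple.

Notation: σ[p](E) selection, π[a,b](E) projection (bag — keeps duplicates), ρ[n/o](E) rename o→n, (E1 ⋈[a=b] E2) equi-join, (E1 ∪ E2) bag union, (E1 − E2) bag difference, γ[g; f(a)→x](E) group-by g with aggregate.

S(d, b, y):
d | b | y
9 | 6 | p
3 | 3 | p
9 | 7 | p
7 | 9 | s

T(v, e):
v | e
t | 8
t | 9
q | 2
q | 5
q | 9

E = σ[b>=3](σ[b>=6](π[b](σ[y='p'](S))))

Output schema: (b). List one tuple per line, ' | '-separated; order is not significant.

Subexpression sizes:
  S → 4
  σ[y='p'](S) → 3
  π[b](σ[y='p'](S)) → 3
  σ[b>=6](π[b](σ[y='p'](S))) → 2
  σ[b>=3](σ[b>=6](π[b](σ[y='p'](S)))) → 2

== RESULT ==
b
6
7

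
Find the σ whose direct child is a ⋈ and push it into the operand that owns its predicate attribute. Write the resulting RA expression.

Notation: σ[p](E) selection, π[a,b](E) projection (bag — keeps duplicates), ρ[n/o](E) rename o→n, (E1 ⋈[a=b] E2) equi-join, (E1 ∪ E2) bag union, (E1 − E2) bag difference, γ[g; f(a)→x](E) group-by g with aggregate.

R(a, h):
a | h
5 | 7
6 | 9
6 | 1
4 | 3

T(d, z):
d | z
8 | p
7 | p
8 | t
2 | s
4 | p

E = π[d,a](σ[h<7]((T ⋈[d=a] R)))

σ filters on h, owned by the right side.
E' = π[d,a]((T ⋈[d=a] σ[h<7](R)))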